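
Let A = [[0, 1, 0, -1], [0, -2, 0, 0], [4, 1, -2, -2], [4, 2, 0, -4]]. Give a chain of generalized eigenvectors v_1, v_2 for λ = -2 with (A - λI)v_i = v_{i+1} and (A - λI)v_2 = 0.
v_1 = [[-1, 0, 0, -1]]^T, v_2 = [[-1, 0, -2, -2]]^T

We seek v_1 ∈ ker((A + 2I)^2) \ ker(A + 2I), then set v_{i+1} = (A + 2I) v_i.

One such chain is v_1 = [[-1, 0, 0, -1]]^T, v_2 = [[-1, 0, -2, -2]]^T. Check: (A + 2I) v_2 = [[0, 0, 0, 0]]^T = 0.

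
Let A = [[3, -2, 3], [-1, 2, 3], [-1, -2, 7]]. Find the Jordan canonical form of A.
The characteristic polynomial is det(xI - A) = (x - 4)^3, so the eigenvalues are 4 (algebraic multiplicity 3).

For λ = 4: rank(A - 4I) = 1, rank((A - 4I)^2) = 0. The eigenspace has dimension 3 - 1 = 2, so there are 2 Jordan blocks; the rank sequence gives block sizes [2, 1].

Assembling the blocks gives the Jordan form J above.

J = [[4, 1, 0], [0, 4, 0], [0, 0, 4]]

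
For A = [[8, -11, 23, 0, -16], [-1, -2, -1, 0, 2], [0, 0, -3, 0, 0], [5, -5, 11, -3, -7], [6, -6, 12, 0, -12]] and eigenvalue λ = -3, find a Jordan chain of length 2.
We seek v_1 ∈ ker((A + 3I)^2) \ ker(A + 3I), then set v_{i+1} = (A + 3I) v_i.

One such chain is v_1 = [[4, 1, 0, 2, 2]]^T, v_2 = [[1, 1, 0, 1, 0]]^T. Check: (A + 3I) v_2 = [[0, 0, 0, 0, 0]]^T = 0.

v_1 = [[4, 1, 0, 2, 2]]^T, v_2 = [[1, 1, 0, 1, 0]]^T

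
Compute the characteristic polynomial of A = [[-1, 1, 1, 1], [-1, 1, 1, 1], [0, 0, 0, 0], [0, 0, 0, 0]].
xI - A = [[x + 1, -1, -1, -1], [1, x - 1, -1, -1], [0, 0, x, 0], [0, 0, 0, x]].

Expanding det(xI - A) along the first row:
det(xI - A) = + (x + 1)·det([[x - 1, -1, -1], [0, x, 0], [0, 0, x]]) - (-1)·det([[1, -1, -1], [0, x, 0], [0, 0, x]]) + (-1)·det([[1, x - 1, -1], [0, 0, 0], [0, 0, x]]) - (-1)·det([[1, x - 1, -1], [0, 0, x], [0, 0, 0]]).

Evaluating gives χ_A(x) = x^4.

χ_A(x) = x^4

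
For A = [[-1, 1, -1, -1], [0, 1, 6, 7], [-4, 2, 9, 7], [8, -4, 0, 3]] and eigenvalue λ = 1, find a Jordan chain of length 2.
We seek v_1 ∈ ker((A - I)^2) \ ker(A - I), then set v_{i+1} = (A - I) v_i.

One such chain is v_1 = [[0, 1, -2, 2]]^T, v_2 = [[1, 2, 0, 0]]^T. Check: (A - I) v_2 = [[0, 0, 0, 0]]^T = 0.

v_1 = [[0, 1, -2, 2]]^T, v_2 = [[1, 2, 0, 0]]^T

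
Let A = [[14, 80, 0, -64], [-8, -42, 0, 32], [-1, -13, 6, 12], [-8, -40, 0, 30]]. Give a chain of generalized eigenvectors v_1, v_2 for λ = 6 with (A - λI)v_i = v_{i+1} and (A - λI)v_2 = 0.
v_1 = [[-2, 1, 0, 1]]^T, v_2 = [[0, 0, 1, 0]]^T

We seek v_1 ∈ ker((A - 6I)^2) \ ker(A - 6I), then set v_{i+1} = (A - 6I) v_i.

One such chain is v_1 = [[-2, 1, 0, 1]]^T, v_2 = [[0, 0, 1, 0]]^T. Check: (A - 6I) v_2 = [[0, 0, 0, 0]]^T = 0.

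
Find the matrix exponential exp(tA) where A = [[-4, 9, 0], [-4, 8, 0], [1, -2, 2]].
e^{tA} = [[(1 - 6*t)*e^{2*t}, 9*t*e^{2*t}, 0], [-4*t*e^{2*t}, (6*t + 1)*e^{2*t}, 0], [t*(t + 1)*e^{2*t}, t*(-3*t - 4)*e^{2*t}/2, e^{2*t}]]

A has Jordan form J = [[2, 1, 0], [0, 2, 1], [0, 0, 2]] with A = PJP^{-1}, so e^{tA} = P e^{tJ} P^{-1}.

For a Jordan block J_k(λ), e^{tJ_k(λ)} = e^{λt} · (I + tN + t^2 N^2/2! + ... + t^{k-1} N^{k-1}/(k-1)!) where N is the nilpotent superdiagonal part.

Assembling the blocks and conjugating back gives the entries of e^{tA} as shown above.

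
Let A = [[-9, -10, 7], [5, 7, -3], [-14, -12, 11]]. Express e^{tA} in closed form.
e^{tA} = [[(-2*t^2 - 12*t + 1)*e^{3*t}, 2*t*(-t - 5)*e^{3*t}, t*(t + 7)*e^{3*t}], [t*(t + 5)*e^{3*t}, (t^2 + 4*t + 1)*e^{3*t}, t*(-t - 6)*e^{3*t}/2], [2*t*(-t - 7)*e^{3*t}, 2*t*(-t - 6)*e^{3*t}, (t^2 + 8*t + 1)*e^{3*t}]]

A has Jordan form J = [[3, 1, 0], [0, 3, 1], [0, 0, 3]] with A = PJP^{-1}, so e^{tA} = P e^{tJ} P^{-1}.

For a Jordan block J_k(λ), e^{tJ_k(λ)} = e^{λt} · (I + tN + t^2 N^2/2! + ... + t^{k-1} N^{k-1}/(k-1)!) where N is the nilpotent superdiagonal part.

Assembling the blocks and conjugating back gives the entries of e^{tA} as shown above.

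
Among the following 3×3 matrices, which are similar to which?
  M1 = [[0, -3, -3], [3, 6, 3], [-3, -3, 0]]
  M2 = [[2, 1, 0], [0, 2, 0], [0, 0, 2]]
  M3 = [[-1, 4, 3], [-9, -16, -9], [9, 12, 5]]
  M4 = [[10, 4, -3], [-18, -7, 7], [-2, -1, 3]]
Characteristic polynomials: χ_{M1} = x(x - 3)^2, χ_{M2} = (x - 2)^3, χ_{M3} = (x + 4)^3, χ_{M4} = (x - 2)^3.

{M1}: invariant factors x - 3, x(x - 3).

{M2}: invariant factors x - 2, (x - 2)^2.

{M3}: invariant factors x + 4, (x + 4)^2.

{M4}: invariant factors (x - 2)^3.

Matrices are similar if and only if their invariant-factor lists agree; the partition into similarity classes is {M1}, {M2}, {M3}, {M4}.

4 classes: {M1}, {M2}, {M3}, {M4}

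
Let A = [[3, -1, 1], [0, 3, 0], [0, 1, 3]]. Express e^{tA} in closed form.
A has Jordan form J = [[3, 1, 0], [0, 3, 1], [0, 0, 3]] with A = PJP^{-1}, so e^{tA} = P e^{tJ} P^{-1}.

For a Jordan block J_k(λ), e^{tJ_k(λ)} = e^{λt} · (I + tN + t^2 N^2/2! + ... + t^{k-1} N^{k-1}/(k-1)!) where N is the nilpotent superdiagonal part.

Assembling the blocks and conjugating back gives the entries of e^{tA} as shown above.

e^{tA} = [[e^{3*t}, t*(t - 2)*e^{3*t}/2, t*e^{3*t}], [0, e^{3*t}, 0], [0, t*e^{3*t}, e^{3*t}]]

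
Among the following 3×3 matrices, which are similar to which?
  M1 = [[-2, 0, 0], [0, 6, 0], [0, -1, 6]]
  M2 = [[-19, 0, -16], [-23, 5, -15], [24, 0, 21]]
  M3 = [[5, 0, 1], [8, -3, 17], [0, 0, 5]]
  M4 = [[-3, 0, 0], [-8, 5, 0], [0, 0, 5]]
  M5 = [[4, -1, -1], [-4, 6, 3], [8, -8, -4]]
4 classes: {M1}, {M2, M3}, {M4}, {M5}

Characteristic polynomials: χ_{M1} = (x - 6)^2(x + 2), χ_{M2} = (x - 5)^2(x + 3), χ_{M3} = (x - 5)^2(x + 3), χ_{M4} = (x - 5)^2(x + 3), χ_{M5} = (x - 2)^3.

{M1}: invariant factors (x - 6)^2(x + 2).

{M2, M3}: invariant factors (x - 5)^2(x + 3).

{M4}: invariant factors x - 5, (x - 5)(x + 3).

{M5}: invariant factors (x - 2)^3.

Matrices are similar if and only if their invariant-factor lists agree; the partition into similarity classes is {M1}, {M2, M3}, {M4}, {M5}.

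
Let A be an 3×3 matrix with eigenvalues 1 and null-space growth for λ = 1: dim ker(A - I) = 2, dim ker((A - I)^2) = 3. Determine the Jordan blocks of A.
λ = 1: successive nullity increments [2, 1] count blocks of size ≥ k; block sizes are [2, 1].

Jordan blocks: (1, 2), (1, 1)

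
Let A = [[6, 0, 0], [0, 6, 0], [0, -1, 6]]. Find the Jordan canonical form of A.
J = [[6, 1, 0], [0, 6, 0], [0, 0, 6]]

The characteristic polynomial is det(xI - A) = (x - 6)^3, so the eigenvalues are 6 (algebraic multiplicity 3).

For λ = 6: rank(A - 6I) = 1, rank((A - 6I)^2) = 0. The eigenspace has dimension 3 - 1 = 2, so there are 2 Jordan blocks; the rank sequence gives block sizes [2, 1].

Assembling the blocks gives the Jordan form J above.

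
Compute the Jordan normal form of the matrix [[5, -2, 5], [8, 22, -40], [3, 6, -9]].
J = [[6, 1, 0], [0, 6, 0], [0, 0, 6]]

The characteristic polynomial is det(xI - A) = (x - 6)^3, so the eigenvalues are 6 (algebraic multiplicity 3).

For λ = 6: rank(A - 6I) = 1, rank((A - 6I)^2) = 0. The eigenspace has dimension 3 - 1 = 2, so there are 2 Jordan blocks; the rank sequence gives block sizes [2, 1].

Assembling the blocks gives the Jordan form J above.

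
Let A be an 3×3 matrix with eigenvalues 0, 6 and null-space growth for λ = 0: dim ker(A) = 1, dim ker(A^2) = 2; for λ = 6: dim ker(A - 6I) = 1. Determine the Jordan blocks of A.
Jordan blocks: (0, 2), (6, 1)

λ = 0: successive nullity increments [1, 1] count blocks of size ≥ k; block sizes are [2].
λ = 6: successive nullity increments [1] count blocks of size ≥ k; block sizes are [1].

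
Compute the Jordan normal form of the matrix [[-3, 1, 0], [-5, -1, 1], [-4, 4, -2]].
The characteristic polynomial is det(xI - A) = (x + 2)^3, so the eigenvalues are -2 (algebraic multiplicity 3).

For λ = -2: rank(A + 2I) = 2, rank((A + 2I)^2) = 1, rank((A + 2I)^3) = 0. The eigenspace has dimension 3 - 2 = 1, so there is 1 Jordan block; the rank sequence gives block sizes [3].

Assembling the blocks gives the Jordan form J above.

J = [[-2, 1, 0], [0, -2, 1], [0, 0, -2]]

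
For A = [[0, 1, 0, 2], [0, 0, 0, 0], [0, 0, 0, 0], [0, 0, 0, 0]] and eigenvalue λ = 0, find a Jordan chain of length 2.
v_1 = [[-1, 1, 0, 0]]^T, v_2 = [[1, 0, 0, 0]]^T

We seek v_1 ∈ ker(A^2) \ ker(A), then set v_{i+1} = A v_i.

One such chain is v_1 = [[-1, 1, 0, 0]]^T, v_2 = [[1, 0, 0, 0]]^T. Check: A v_2 = [[0, 0, 0, 0]]^T = 0.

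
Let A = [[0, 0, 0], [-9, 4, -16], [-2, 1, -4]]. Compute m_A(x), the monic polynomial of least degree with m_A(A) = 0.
m_A(x) = x^3

The characteristic polynomial factors as x^3. The minimal polynomial is ∏(x - λ)^{k_λ} where k_λ is the size of the largest Jordan block at λ.

For λ = 0: rank(A) = 2, and the largest Jordan block has size 3 (the smallest k with rank(A^k) = rank(A^(k+1))).

So m_A(x) = x^3.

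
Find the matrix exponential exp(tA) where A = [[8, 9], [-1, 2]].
e^{tA} = [[(3*t + 1)*e^{5*t}, 9*t*e^{5*t}], [-t*e^{5*t}, (1 - 3*t)*e^{5*t}]]

A has Jordan form J = [[5, 1], [0, 5]] with A = PJP^{-1}, so e^{tA} = P e^{tJ} P^{-1}.

For a Jordan block J_k(λ), e^{tJ_k(λ)} = e^{λt} · (I + tN + t^2 N^2/2! + ... + t^{k-1} N^{k-1}/(k-1)!) where N is the nilpotent superdiagonal part.

Assembling the blocks and conjugating back gives the entries of e^{tA} as shown above.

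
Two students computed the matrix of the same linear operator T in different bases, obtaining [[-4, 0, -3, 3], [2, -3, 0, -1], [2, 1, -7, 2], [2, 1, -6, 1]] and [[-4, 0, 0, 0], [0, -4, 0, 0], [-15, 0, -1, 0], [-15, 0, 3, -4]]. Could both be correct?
No.

Both have characteristic polynomial (x + 1)(x + 4)^3, but the minimal polynomial of A is (x + 1)(x + 4)^2 while the minimal polynomial of B is (x + 1)(x + 4). The minimal polynomial is a similarity invariant, so A and B are not similar.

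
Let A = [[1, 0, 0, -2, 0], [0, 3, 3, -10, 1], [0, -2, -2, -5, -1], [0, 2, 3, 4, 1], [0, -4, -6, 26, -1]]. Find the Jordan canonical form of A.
J = [[1, 1, 0, 0, 0], [0, 1, 1, 0, 0], [0, 0, 1, 0, 0], [0, 0, 0, 1, 0], [0, 0, 0, 0, 1]]

The characteristic polynomial is det(xI - A) = (x - 1)^5, so the eigenvalues are 1 (algebraic multiplicity 5).

For λ = 1: rank(A - I) = 2, rank((A - I)^2) = 1, rank((A - I)^3) = 0. The eigenspace has dimension 5 - 2 = 3, so there are 3 Jordan blocks; the rank sequence gives block sizes [3, 1, 1].

Assembling the blocks gives the Jordan form J above.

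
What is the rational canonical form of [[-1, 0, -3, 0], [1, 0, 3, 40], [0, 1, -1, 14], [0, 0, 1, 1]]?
The invariant factors of A (the non-unit diagonal entries of the Smith normal form of xI - A over ℚ[x]) are (x - 5)(x + 2)^3, each dividing the next. The characteristic polynomial is their product, (x - 5)(x + 2)^3.

The rational canonical form is the block-diagonal matrix of companion matrices C(f_i):
R = [[0, 0, 0, 40], [1, 0, 0, 52], [0, 1, 0, 18], [0, 0, 1, -1]].

R = [[0, 0, 0, 40], [1, 0, 0, 52], [0, 1, 0, 18], [0, 0, 1, -1]]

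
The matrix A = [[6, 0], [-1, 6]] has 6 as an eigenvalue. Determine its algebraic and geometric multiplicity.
The characteristic polynomial is (x - 6)^2, so the factor x - 6 appears with exponent 2: the algebraic multiplicity is 2.

rank(A - 6I) = 1, so the eigenspace has dimension 2 - 1 = 1: the geometric multiplicity is 1.

Since 1 < 2, A is not diagonalizable.

algebraic multiplicity 2, geometric multiplicity 1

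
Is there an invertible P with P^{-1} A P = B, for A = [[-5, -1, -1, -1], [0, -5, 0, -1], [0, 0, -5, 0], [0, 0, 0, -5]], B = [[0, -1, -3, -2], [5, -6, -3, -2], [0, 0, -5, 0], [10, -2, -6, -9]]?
No.

Both have characteristic polynomial (x + 5)^4, but the minimal polynomial of A is (x + 5)^3 while the minimal polynomial of B is (x + 5)^2. The minimal polynomial is a similarity invariant, so A and B are not similar.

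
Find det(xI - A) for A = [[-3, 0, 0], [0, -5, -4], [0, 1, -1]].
χ_A(x) = (x + 3)^3

xI - A = [[x + 3, 0, 0], [0, x + 5, 4], [0, -1, x + 1]].

Expanding det(xI - A) along the first row:
det(xI - A) = + (x + 3)·det([[x + 5, 4], [-1, x + 1]]) - (0)·det([[0, 4], [0, x + 1]]) + (0)·det([[0, x + 5], [0, -1]]).

Evaluating gives χ_A(x) = x^3 + 9x^2 + 27x + 27 = (x + 3)^3.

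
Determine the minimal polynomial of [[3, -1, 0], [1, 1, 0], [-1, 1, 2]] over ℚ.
m_A(x) = (x - 2)^2

The characteristic polynomial factors as (x - 2)^3. The minimal polynomial is ∏(x - λ)^{k_λ} where k_λ is the size of the largest Jordan block at λ.

For λ = 2: rank(A - 2I) = 1, and the largest Jordan block has size 2 (the smallest k with rank((A - 2I)^k) = rank((A - 2I)^(k+1))).

So m_A(x) = (x - 2)^2.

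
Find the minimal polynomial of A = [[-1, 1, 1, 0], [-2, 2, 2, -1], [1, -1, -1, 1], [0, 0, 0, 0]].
The characteristic polynomial factors as x^4. The minimal polynomial is ∏(x - λ)^{k_λ} where k_λ is the size of the largest Jordan block at λ.

For λ = 0: rank(A) = 2, and the largest Jordan block has size 2 (the smallest k with rank(A^k) = rank(A^(k+1))).

So m_A(x) = x^2.

m_A(x) = x^2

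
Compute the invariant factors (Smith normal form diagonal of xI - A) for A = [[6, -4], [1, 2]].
(x - 4)^2

The Jordan structure of A has elementary divisors (x - 4)^2. Arranging the block sizes at each eigenvalue in decreasing order and taking row products gives the invariant factors.

Invariant factors (smallest first, each dividing the next): (x - 4)^2.

Check: the last factor (x - 4)^2 is the minimal polynomial, and the product (x - 4)^2 is the characteristic polynomial.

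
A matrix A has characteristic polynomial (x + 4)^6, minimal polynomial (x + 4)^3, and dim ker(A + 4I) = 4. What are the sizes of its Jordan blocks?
λ = -4: algebraic multiplicity 6 (exponent in χ_A), largest block size 3 (exponent in m_A), 4 blocks (geometric multiplicity). These force block sizes [3, 1, 1, 1].

Jordan blocks: (-4, 3), (-4, 1), (-4, 1), (-4, 1)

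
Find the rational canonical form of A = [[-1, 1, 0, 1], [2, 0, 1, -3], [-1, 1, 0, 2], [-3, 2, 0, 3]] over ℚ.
The invariant factors of A (the non-unit diagonal entries of the Smith normal form of xI - A over ℚ[x]) are (x^2 - x + 1)^2, each dividing the next. The characteristic polynomial is their product, (x^2 - x + 1)^2.

The rational canonical form is the block-diagonal matrix of companion matrices C(f_i):
R = [[0, 0, 0, -1], [1, 0, 0, 2], [0, 1, 0, -3], [0, 0, 1, 2]].

Note the characteristic polynomial does not split into linear factors over ℚ, so A has no Jordan form over ℚ; the rational canonical form exists over any field.

R = [[0, 0, 0, -1], [1, 0, 0, 2], [0, 1, 0, -3], [0, 0, 1, 2]]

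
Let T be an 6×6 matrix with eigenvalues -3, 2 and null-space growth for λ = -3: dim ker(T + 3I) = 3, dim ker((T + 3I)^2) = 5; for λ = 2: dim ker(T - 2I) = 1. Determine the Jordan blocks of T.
Jordan blocks: (-3, 2), (-3, 2), (-3, 1), (2, 1)

λ = -3: successive nullity increments [3, 2] count blocks of size ≥ k; block sizes are [2, 2, 1].
λ = 2: successive nullity increments [1] count blocks of size ≥ k; block sizes are [1].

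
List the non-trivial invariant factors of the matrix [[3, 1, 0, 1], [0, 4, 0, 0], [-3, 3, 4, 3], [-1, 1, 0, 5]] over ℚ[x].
x - 4, x - 4, (x - 4)^2

The Jordan structure of A has elementary divisors (x - 4)^2, (x - 4), (x - 4). Arranging the block sizes at each eigenvalue in decreasing order and taking row products gives the invariant factors.

Invariant factors (smallest first, each dividing the next): x - 4, x - 4, (x - 4)^2.

Check: the last factor (x - 4)^2 is the minimal polynomial, and the product (x - 4)^4 is the characteristic polynomial.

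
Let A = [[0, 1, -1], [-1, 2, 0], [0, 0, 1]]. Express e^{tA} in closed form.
e^{tA} = [[(1 - t)*e^{t}, t*e^{t}, t*(t - 2)*e^{t}/2], [-t*e^{t}, (t + 1)*e^{t}, t^2*e^{t}/2], [0, 0, e^{t}]]

A has Jordan form J = [[1, 1, 0], [0, 1, 1], [0, 0, 1]] with A = PJP^{-1}, so e^{tA} = P e^{tJ} P^{-1}.

For a Jordan block J_k(λ), e^{tJ_k(λ)} = e^{λt} · (I + tN + t^2 N^2/2! + ... + t^{k-1} N^{k-1}/(k-1)!) where N is the nilpotent superdiagonal part.

Assembling the blocks and conjugating back gives the entries of e^{tA} as shown above.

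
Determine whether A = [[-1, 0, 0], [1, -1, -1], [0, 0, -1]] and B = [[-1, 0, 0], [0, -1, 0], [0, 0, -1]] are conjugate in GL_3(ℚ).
Both have characteristic polynomial (x + 1)^3, but the minimal polynomial of A is (x + 1)^2 while the minimal polynomial of B is x + 1. The minimal polynomial is a similarity invariant, so A and B are not similar.

No.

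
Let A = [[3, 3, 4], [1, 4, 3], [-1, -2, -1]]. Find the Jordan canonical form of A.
The characteristic polynomial is det(xI - A) = (x - 2)^3, so the eigenvalues are 2 (algebraic multiplicity 3).

For λ = 2: rank(A - 2I) = 2, rank((A - 2I)^2) = 1, rank((A - 2I)^3) = 0. The eigenspace has dimension 3 - 2 = 1, so there is 1 Jordan block; the rank sequence gives block sizes [3].

Assembling the blocks gives the Jordan form J above.

J = [[2, 1, 0], [0, 2, 1], [0, 0, 2]]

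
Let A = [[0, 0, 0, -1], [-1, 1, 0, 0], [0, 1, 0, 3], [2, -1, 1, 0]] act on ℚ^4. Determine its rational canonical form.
The invariant factors of A (the non-unit diagonal entries of the Smith normal form of xI - A over ℚ[x]) are (x - 1)(x^3 - x + 1), each dividing the next. The characteristic polynomial is their product, (x - 1)(x^3 - x + 1).

The rational canonical form is the block-diagonal matrix of companion matrices C(f_i):
R = [[0, 0, 0, 1], [1, 0, 0, -2], [0, 1, 0, 1], [0, 0, 1, 1]].

Note the characteristic polynomial does not split into linear factors over ℚ, so A has no Jordan form over ℚ; the rational canonical form exists over any field.

R = [[0, 0, 0, 1], [1, 0, 0, -2], [0, 1, 0, 1], [0, 0, 1, 1]]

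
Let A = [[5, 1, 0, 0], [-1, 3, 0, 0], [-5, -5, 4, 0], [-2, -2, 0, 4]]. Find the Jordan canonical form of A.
The characteristic polynomial is det(xI - A) = (x - 4)^4, so the eigenvalues are 4 (algebraic multiplicity 4).

For λ = 4: rank(A - 4I) = 1, rank((A - 4I)^2) = 0. The eigenspace has dimension 4 - 1 = 3, so there are 3 Jordan blocks; the rank sequence gives block sizes [2, 1, 1].

Assembling the blocks gives the Jordan form J above.

J = [[4, 1, 0, 0], [0, 4, 0, 0], [0, 0, 4, 0], [0, 0, 0, 4]]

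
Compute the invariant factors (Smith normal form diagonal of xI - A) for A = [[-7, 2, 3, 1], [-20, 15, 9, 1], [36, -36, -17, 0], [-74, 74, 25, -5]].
The Jordan structure of A has elementary divisors (x + 5)^3, (x - 1). Arranging the block sizes at each eigenvalue in decreasing order and taking row products gives the invariant factors.

Invariant factors (smallest first, each dividing the next): (x - 1)(x + 5)^3.

Check: the last factor (x - 1)(x + 5)^3 is the minimal polynomial, and the product (x - 1)(x + 5)^3 is the characteristic polynomial.

(x - 1)(x + 5)^3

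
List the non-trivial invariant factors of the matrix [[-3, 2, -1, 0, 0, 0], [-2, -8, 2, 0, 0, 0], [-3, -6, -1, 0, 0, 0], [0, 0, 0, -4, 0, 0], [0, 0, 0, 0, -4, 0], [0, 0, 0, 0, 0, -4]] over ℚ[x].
The Jordan structure of A has elementary divisors (x + 4)^2, (x + 4), (x + 4), (x + 4), (x + 4). Arranging the block sizes at each eigenvalue in decreasing order and taking row products gives the invariant factors.

Invariant factors (smallest first, each dividing the next): x + 4, x + 4, x + 4, x + 4, (x + 4)^2.

Check: the last factor (x + 4)^2 is the minimal polynomial, and the product (x + 4)^6 is the characteristic polynomial.

x + 4, x + 4, x + 4, x + 4, (x + 4)^2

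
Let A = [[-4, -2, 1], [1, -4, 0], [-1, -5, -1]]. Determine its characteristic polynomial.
χ_A(x) = (x + 3)^3

xI - A = [[x + 4, 2, -1], [-1, x + 4, 0], [1, 5, x + 1]].

Expanding det(xI - A) along the first row:
det(xI - A) = + (x + 4)·det([[x + 4, 0], [5, x + 1]]) - (2)·det([[-1, 0], [1, x + 1]]) + (-1)·det([[-1, x + 4], [1, 5]]).

Evaluating gives χ_A(x) = x^3 + 9x^2 + 27x + 27 = (x + 3)^3.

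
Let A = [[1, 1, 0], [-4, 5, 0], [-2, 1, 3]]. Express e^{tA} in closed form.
e^{tA} = [[(1 - 2*t)*e^{3*t}, t*e^{3*t}, 0], [-4*t*e^{3*t}, (2*t + 1)*e^{3*t}, 0], [-2*t*e^{3*t}, t*e^{3*t}, e^{3*t}]]

A has Jordan form J = [[3, 1, 0], [0, 3, 0], [0, 0, 3]] with A = PJP^{-1}, so e^{tA} = P e^{tJ} P^{-1}.

For a Jordan block J_k(λ), e^{tJ_k(λ)} = e^{λt} · (I + tN + t^2 N^2/2! + ... + t^{k-1} N^{k-1}/(k-1)!) where N is the nilpotent superdiagonal part.

Assembling the blocks and conjugating back gives the entries of e^{tA} as shown above.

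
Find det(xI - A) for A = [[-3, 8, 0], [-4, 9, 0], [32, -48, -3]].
xI - A = [[x + 3, -8, 0], [4, x - 9, 0], [-32, 48, x + 3]].

Expanding det(xI - A) along the first row:
det(xI - A) = + (x + 3)·det([[x - 9, 0], [48, x + 3]]) - (-8)·det([[4, 0], [-32, x + 3]]) + (0)·det([[4, x - 9], [-32, 48]]).

Evaluating gives χ_A(x) = x^3 - 3x^2 - 13x + 15 = (x - 5)(x - 1)(x + 3).

χ_A(x) = (x - 5)(x - 1)(x + 3)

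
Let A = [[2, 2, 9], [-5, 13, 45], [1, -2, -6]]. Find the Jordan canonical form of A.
J = [[3, 1, 0], [0, 3, 0], [0, 0, 3]]

The characteristic polynomial is det(xI - A) = (x - 3)^3, so the eigenvalues are 3 (algebraic multiplicity 3).

For λ = 3: rank(A - 3I) = 1, rank((A - 3I)^2) = 0. The eigenspace has dimension 3 - 1 = 2, so there are 2 Jordan blocks; the rank sequence gives block sizes [2, 1].

Assembling the blocks gives the Jordan form J above.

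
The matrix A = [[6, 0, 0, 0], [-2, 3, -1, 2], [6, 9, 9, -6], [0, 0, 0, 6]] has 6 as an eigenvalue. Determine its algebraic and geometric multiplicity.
algebraic multiplicity 4, geometric multiplicity 3

The characteristic polynomial is (x - 6)^4, so the factor x - 6 appears with exponent 4: the algebraic multiplicity is 4.

rank(A - 6I) = 1, so the eigenspace has dimension 4 - 1 = 3: the geometric multiplicity is 3.

Since 3 < 4, A is not diagonalizable.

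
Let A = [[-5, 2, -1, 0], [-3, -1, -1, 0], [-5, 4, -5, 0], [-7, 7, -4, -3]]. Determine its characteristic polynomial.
χ_A(x) = (x + 3)^2(x + 4)^2

xI - A = [[x + 5, -2, 1, 0], [3, x + 1, 1, 0], [5, -4, x + 5, 0], [7, -7, 4, x + 3]].

Expanding det(xI - A) along the first row:
det(xI - A) = + (x + 5)·det([[x + 1, 1, 0], [-4, x + 5, 0], [-7, 4, x + 3]]) - (-2)·det([[3, 1, 0], [5, x + 5, 0], [7, 4, x + 3]]) + (1)·det([[3, x + 1, 0], [5, -4, 0], [7, -7, x + 3]]) - (0)·det([[3, x + 1, 1], [5, -4, x + 5], [7, -7, 4]]).

Evaluating gives χ_A(x) = x^4 + 14x^3 + 73x^2 + 168x + 144 = (x + 3)^2(x + 4)^2.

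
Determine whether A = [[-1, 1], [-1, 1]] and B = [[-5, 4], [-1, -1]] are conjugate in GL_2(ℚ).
No.

trace(A) = 0 but trace(B) = -6. The trace is a similarity invariant, so A and B are not similar.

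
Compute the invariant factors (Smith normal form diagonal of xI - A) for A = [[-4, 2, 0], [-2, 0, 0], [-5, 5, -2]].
x + 2, (x + 2)^2

The Jordan structure of A has elementary divisors (x + 2)^2, (x + 2). Arranging the block sizes at each eigenvalue in decreasing order and taking row products gives the invariant factors.

Invariant factors (smallest first, each dividing the next): x + 2, (x + 2)^2.

Check: the last factor (x + 2)^2 is the minimal polynomial, and the product (x + 2)^3 is the characteristic polynomial.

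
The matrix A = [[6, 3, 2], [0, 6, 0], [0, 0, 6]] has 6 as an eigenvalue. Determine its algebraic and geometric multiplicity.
algebraic multiplicity 3, geometric multiplicity 2

The characteristic polynomial is (x - 6)^3, so the factor x - 6 appears with exponent 3: the algebraic multiplicity is 3.

rank(A - 6I) = 1, so the eigenspace has dimension 3 - 1 = 2: the geometric multiplicity is 2.

Since 2 < 3, A is not diagonalizable.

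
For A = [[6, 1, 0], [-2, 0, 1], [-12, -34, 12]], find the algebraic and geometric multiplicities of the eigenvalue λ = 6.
algebraic multiplicity 3, geometric multiplicity 1

The characteristic polynomial is (x - 6)^3, so the factor x - 6 appears with exponent 3: the algebraic multiplicity is 3.

rank(A - 6I) = 2, so the eigenspace has dimension 3 - 2 = 1: the geometric multiplicity is 1.

Since 1 < 3, A is not diagonalizable.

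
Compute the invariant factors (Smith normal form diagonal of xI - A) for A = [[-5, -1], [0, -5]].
(x + 5)^2

The Jordan structure of A has elementary divisors (x + 5)^2. Arranging the block sizes at each eigenvalue in decreasing order and taking row products gives the invariant factors.

Invariant factors (smallest first, each dividing the next): (x + 5)^2.

Check: the last factor (x + 5)^2 is the minimal polynomial, and the product (x + 5)^2 is the characteristic polynomial.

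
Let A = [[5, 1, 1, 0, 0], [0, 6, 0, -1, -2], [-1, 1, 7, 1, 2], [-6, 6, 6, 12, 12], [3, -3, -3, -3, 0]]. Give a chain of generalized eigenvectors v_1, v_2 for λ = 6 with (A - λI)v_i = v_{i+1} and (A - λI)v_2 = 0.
v_1 = [[-2, -1, 0, -7, 3]]^T, v_2 = [[1, 1, 0, 0, 0]]^T

We seek v_1 ∈ ker((A - 6I)^2) \ ker(A - 6I), then set v_{i+1} = (A - 6I) v_i.

One such chain is v_1 = [[-2, -1, 0, -7, 3]]^T, v_2 = [[1, 1, 0, 0, 0]]^T. Check: (A - 6I) v_2 = [[0, 0, 0, 0, 0]]^T = 0.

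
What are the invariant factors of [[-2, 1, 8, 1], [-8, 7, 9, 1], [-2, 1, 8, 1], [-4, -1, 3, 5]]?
The Jordan structure of A has elementary divisors x, (x - 6)^3. Arranging the block sizes at each eigenvalue in decreasing order and taking row products gives the invariant factors.

Invariant factors (smallest first, each dividing the next): x(x - 6)^3.

Check: the last factor x(x - 6)^3 is the minimal polynomial, and the product x(x - 6)^3 is the characteristic polynomial.

x(x - 6)^3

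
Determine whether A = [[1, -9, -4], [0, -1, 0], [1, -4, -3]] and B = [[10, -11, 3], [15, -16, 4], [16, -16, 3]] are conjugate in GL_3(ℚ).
Yes.

Two matrices over a field are similar if and only if they have the same invariant factors.

Both A and B have characteristic polynomial (x + 1)^3 and minimal polynomial (x + 1)^3. Computing further, both have invariant factors (x + 1)^3. Hence A and B are similar.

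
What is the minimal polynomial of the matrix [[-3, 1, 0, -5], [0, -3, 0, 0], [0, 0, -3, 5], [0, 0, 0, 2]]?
The characteristic polynomial factors as (x - 2)(x + 3)^3. The minimal polynomial is ∏(x - λ)^{k_λ} where k_λ is the size of the largest Jordan block at λ.

For λ = -3: rank(A + 3I) = 2, and the largest Jordan block has size 2 (the smallest k with rank((A + 3I)^k) = rank((A + 3I)^(k+1))).
For λ = 2: rank(A - 2I) = 3, and the largest Jordan block has size 1 (the smallest k with rank((A - 2I)^k) = rank((A - 2I)^(k+1))).

So m_A(x) = (x - 2)(x + 3)^2.

m_A(x) = (x - 2)(x + 3)^2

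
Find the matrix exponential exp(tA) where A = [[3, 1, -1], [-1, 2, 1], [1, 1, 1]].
A has Jordan form J = [[2, 1, 0], [0, 2, 1], [0, 0, 2]] with A = PJP^{-1}, so e^{tA} = P e^{tJ} P^{-1}.

For a Jordan block J_k(λ), e^{tJ_k(λ)} = e^{λt} · (I + tN + t^2 N^2/2! + ... + t^{k-1} N^{k-1}/(k-1)!) where N is the nilpotent superdiagonal part.

Assembling the blocks and conjugating back gives the entries of e^{tA} as shown above.

e^{tA} = [[(-t^2/2 + t + 1)*e^{2*t}, t*e^{2*t}, t*(t - 2)*e^{2*t}/2], [-t*e^{2*t}, e^{2*t}, t*e^{2*t}], [t*(2 - t)*e^{2*t}/2, t*e^{2*t}, (t^2/2 - t + 1)*e^{2*t}]]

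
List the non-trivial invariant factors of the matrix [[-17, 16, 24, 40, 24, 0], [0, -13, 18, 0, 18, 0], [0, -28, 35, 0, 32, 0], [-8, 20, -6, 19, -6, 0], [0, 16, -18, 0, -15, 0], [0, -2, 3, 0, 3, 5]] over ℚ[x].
(x - 3)(x + 1), (x - 5)^2(x - 3)(x + 1)

The Jordan structure of A has elementary divisors (x + 1), (x + 1), (x - 3), (x - 3), (x - 5)^2. Arranging the block sizes at each eigenvalue in decreasing order and taking row products gives the invariant factors.

Invariant factors (smallest first, each dividing the next): (x - 3)(x + 1), (x - 5)^2(x - 3)(x + 1).

Check: the last factor (x - 5)^2(x - 3)(x + 1) is the minimal polynomial, and the product (x - 5)^2(x - 3)^2(x + 1)^2 is the characteristic polynomial.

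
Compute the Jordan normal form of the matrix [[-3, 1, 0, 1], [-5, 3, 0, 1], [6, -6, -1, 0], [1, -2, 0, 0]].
The characteristic polynomial is det(xI - A) = (x - 2)(x + 1)^3, so the eigenvalues are -1 (algebraic multiplicity 3), 2 (algebraic multiplicity 1).

For λ = -1: rank(A + I) = 2, rank((A + I)^2) = 1. The eigenspace has dimension 4 - 2 = 2, so there are 2 Jordan blocks; the rank sequence gives block sizes [2, 1].

For λ = 2: algebraic multiplicity 1 gives one 1×1 block.

Assembling the blocks gives the Jordan form J above.

J = [[-1, 1, 0, 0], [0, -1, 0, 0], [0, 0, -1, 0], [0, 0, 0, 2]]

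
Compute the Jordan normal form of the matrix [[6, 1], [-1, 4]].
The characteristic polynomial is det(xI - A) = (x - 5)^2, so the eigenvalues are 5 (algebraic multiplicity 2).

For λ = 5: rank(A - 5I) = 1, rank((A - 5I)^2) = 0. The eigenspace has dimension 2 - 1 = 1, so there is 1 Jordan block; the rank sequence gives block sizes [2].

Assembling the blocks gives the Jordan form J above.

J = [[5, 1], [0, 5]]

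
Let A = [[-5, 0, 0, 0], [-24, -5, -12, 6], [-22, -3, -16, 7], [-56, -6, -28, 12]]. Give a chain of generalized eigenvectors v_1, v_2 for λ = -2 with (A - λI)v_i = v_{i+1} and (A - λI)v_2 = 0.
v_1 = [[0, 2, 0, 1]]^T, v_2 = [[0, 0, 1, 2]]^T

We seek v_1 ∈ ker((A + 2I)^2) \ ker(A + 2I), then set v_{i+1} = (A + 2I) v_i.

One such chain is v_1 = [[0, 2, 0, 1]]^T, v_2 = [[0, 0, 1, 2]]^T. Check: (A + 2I) v_2 = [[0, 0, 0, 0]]^T = 0.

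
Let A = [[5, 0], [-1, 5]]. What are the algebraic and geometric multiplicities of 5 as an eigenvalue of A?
algebraic multiplicity 2, geometric multiplicity 1

The characteristic polynomial is (x - 5)^2, so the factor x - 5 appears with exponent 2: the algebraic multiplicity is 2.

rank(A - 5I) = 1, so the eigenspace has dimension 2 - 1 = 1: the geometric multiplicity is 1.

Since 1 < 2, A is not diagonalizable.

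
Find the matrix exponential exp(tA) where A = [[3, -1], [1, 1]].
e^{tA} = [[(t + 1)*e^{2*t}, -t*e^{2*t}], [t*e^{2*t}, (1 - t)*e^{2*t}]]

A has Jordan form J = [[2, 1], [0, 2]] with A = PJP^{-1}, so e^{tA} = P e^{tJ} P^{-1}.

For a Jordan block J_k(λ), e^{tJ_k(λ)} = e^{λt} · (I + tN + t^2 N^2/2! + ... + t^{k-1} N^{k-1}/(k-1)!) where N is the nilpotent superdiagonal part.

Assembling the blocks and conjugating back gives the entries of e^{tA} as shown above.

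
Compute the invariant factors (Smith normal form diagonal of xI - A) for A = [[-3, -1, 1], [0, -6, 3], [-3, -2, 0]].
The Jordan structure of A has elementary divisors (x + 3)^3. Arranging the block sizes at each eigenvalue in decreasing order and taking row products gives the invariant factors.

Invariant factors (smallest first, each dividing the next): (x + 3)^3.

Check: the last factor (x + 3)^3 is the minimal polynomial, and the product (x + 3)^3 is the characteristic polynomial.

(x + 3)^3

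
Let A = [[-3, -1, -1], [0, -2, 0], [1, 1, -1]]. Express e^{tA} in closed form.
A has Jordan form J = [[-2, 1, 0], [0, -2, 0], [0, 0, -2]] with A = PJP^{-1}, so e^{tA} = P e^{tJ} P^{-1}.

For a Jordan block J_k(λ), e^{tJ_k(λ)} = e^{λt} · (I + tN + t^2 N^2/2! + ... + t^{k-1} N^{k-1}/(k-1)!) where N is the nilpotent superdiagonal part.

Assembling the blocks and conjugating back gives the entries of e^{tA} as shown above.

e^{tA} = [[(1 - t)*e^{-2*t}, -t*e^{-2*t}, -t*e^{-2*t}], [0, e^{-2*t}, 0], [t*e^{-2*t}, t*e^{-2*t}, (t + 1)*e^{-2*t}]]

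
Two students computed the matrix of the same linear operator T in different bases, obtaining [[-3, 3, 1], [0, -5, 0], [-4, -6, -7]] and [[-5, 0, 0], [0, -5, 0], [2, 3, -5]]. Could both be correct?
Two matrices over a field are similar if and only if they have the same invariant factors.

Both A and B have characteristic polynomial (x + 5)^3 and minimal polynomial (x + 5)^2. Computing further, both have invariant factors x + 5, (x + 5)^2. Hence A and B are similar.

Yes.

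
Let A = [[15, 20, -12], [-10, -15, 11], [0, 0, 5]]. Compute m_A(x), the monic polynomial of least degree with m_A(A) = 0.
m_A(x) = (x - 5)^2(x + 5)

The characteristic polynomial factors as (x - 5)^2(x + 5). The minimal polynomial is ∏(x - λ)^{k_λ} where k_λ is the size of the largest Jordan block at λ.

For λ = -5: rank(A + 5I) = 2, and the largest Jordan block has size 1 (the smallest k with rank((A + 5I)^k) = rank((A + 5I)^(k+1))).
For λ = 5: rank(A - 5I) = 2, and the largest Jordan block has size 2 (the smallest k with rank((A - 5I)^k) = rank((A - 5I)^(k+1))).

So m_A(x) = (x - 5)^2(x + 5).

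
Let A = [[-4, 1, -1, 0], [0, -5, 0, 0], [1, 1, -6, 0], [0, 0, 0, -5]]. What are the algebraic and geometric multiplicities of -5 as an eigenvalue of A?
algebraic multiplicity 4, geometric multiplicity 3

The characteristic polynomial is (x + 5)^4, so the factor x + 5 appears with exponent 4: the algebraic multiplicity is 4.

rank(A + 5I) = 1, so the eigenspace has dimension 4 - 1 = 3: the geometric multiplicity is 3.

Since 3 < 4, A is not diagonalizable.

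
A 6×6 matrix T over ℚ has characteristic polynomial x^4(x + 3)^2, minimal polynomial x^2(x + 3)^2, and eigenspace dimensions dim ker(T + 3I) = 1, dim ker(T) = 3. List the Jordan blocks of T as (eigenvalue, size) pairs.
λ = -3: algebraic multiplicity 2 (exponent in χ_T), largest block size 2 (exponent in m_T), 1 block (geometric multiplicity). This forces block sizes [2].
λ = 0: algebraic multiplicity 4 (exponent in χ_T), largest block size 2 (exponent in m_T), 3 blocks (geometric multiplicity). These force block sizes [2, 1, 1].

Jordan blocks: (-3, 2), (0, 2), (0, 1), (0, 1)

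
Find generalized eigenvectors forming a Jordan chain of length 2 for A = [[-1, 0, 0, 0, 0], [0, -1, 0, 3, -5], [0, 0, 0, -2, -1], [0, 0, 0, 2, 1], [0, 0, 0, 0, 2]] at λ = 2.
We seek v_1 ∈ ker((A - 2I)^2) \ ker(A - 2I), then set v_{i+1} = (A - 2I) v_i.

One such chain is v_1 = [[0, 3, -5, 5, 1]]^T, v_2 = [[0, 1, -1, 1, 0]]^T. Check: (A - 2I) v_2 = [[0, 0, 0, 0, 0]]^T = 0.

v_1 = [[0, 3, -5, 5, 1]]^T, v_2 = [[0, 1, -1, 1, 0]]^T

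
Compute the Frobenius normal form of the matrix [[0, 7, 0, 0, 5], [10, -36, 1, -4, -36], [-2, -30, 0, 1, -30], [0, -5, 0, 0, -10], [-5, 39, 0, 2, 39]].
The invariant factors of A (the non-unit diagonal entries of the Smith normal form of xI - A over ℚ[x]) are (x - 5)(x^2 + x - 3)^2, each dividing the next. The characteristic polynomial is their product, (x - 5)(x^2 + x - 3)^2.

The rational canonical form is the block-diagonal matrix of companion matrices C(f_i):
R = [[0, 0, 0, 0, 45], [1, 0, 0, 0, -39], [0, 1, 0, 0, -19], [0, 0, 1, 0, 15], [0, 0, 0, 1, 3]].

Note the characteristic polynomial does not split into linear factors over ℚ, so A has no Jordan form over ℚ; the rational canonical form exists over any field.

R = [[0, 0, 0, 0, 45], [1, 0, 0, 0, -39], [0, 1, 0, 0, -19], [0, 0, 1, 0, 15], [0, 0, 0, 1, 3]]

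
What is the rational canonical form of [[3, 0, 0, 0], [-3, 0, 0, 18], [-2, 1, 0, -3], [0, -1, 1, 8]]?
The invariant factors of A (the non-unit diagonal entries of the Smith normal form of xI - A over ℚ[x]) are x - 3, (x - 3)^2(x - 2), each dividing the next. The characteristic polynomial is their product, (x - 3)^3(x - 2).

The rational canonical form is the block-diagonal matrix of companion matrices C(f_i):
R = [[3, 0, 0, 0], [0, 0, 0, 18], [0, 1, 0, -21], [0, 0, 1, 8]].

R = [[3, 0, 0, 0], [0, 0, 0, 18], [0, 1, 0, -21], [0, 0, 1, 8]]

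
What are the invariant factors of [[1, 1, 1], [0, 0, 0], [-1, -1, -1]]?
x, x^2

The Jordan structure of A has elementary divisors x^2, x. Arranging the block sizes at each eigenvalue in decreasing order and taking row products gives the invariant factors.

Invariant factors (smallest first, each dividing the next): x, x^2.

Check: the last factor x^2 is the minimal polynomial, and the product x^3 is the characteristic polynomial.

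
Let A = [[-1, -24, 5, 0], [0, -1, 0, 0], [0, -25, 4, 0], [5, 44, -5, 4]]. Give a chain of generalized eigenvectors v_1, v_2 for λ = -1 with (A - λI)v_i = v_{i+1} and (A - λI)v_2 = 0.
v_1 = [[2, 1, 5, -6]]^T, v_2 = [[1, 0, 0, -1]]^T

We seek v_1 ∈ ker((A + I)^2) \ ker(A + I), then set v_{i+1} = (A + I) v_i.

One such chain is v_1 = [[2, 1, 5, -6]]^T, v_2 = [[1, 0, 0, -1]]^T. Check: (A + I) v_2 = [[0, 0, 0, 0]]^T = 0.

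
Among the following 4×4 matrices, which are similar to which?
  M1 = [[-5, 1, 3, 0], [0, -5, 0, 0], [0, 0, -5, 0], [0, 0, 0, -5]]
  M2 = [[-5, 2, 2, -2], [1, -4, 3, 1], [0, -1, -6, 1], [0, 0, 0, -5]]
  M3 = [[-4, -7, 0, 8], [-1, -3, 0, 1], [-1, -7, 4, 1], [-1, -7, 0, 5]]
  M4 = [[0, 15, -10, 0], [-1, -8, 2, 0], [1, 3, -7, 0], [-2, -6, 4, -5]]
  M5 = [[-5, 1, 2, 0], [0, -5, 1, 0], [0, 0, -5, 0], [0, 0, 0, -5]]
3 classes: {M1, M4}, {M2, M5}, {M3}

Characteristic polynomials: χ_{M1} = (x + 5)^4, χ_{M2} = (x + 5)^4, χ_{M3} = (x - 4)^2(x + 3)^2, χ_{M4} = (x + 5)^4, χ_{M5} = (x + 5)^4.

{M1, M4}: invariant factors x + 5, x + 5, (x + 5)^2.

{M2, M5}: invariant factors x + 5, (x + 5)^3.

{M3}: invariant factors x - 4, (x - 4)(x + 3)^2.

Matrices are similar if and only if their invariant-factor lists agree; the partition into similarity classes is {M1, M4}, {M2, M5}, {M3}.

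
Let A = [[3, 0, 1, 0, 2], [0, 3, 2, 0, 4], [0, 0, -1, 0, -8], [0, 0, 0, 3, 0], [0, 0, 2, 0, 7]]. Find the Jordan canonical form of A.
J = [[3, 1, 0, 0, 0], [0, 3, 0, 0, 0], [0, 0, 3, 0, 0], [0, 0, 0, 3, 0], [0, 0, 0, 0, 3]]

The characteristic polynomial is det(xI - A) = (x - 3)^5, so the eigenvalues are 3 (algebraic multiplicity 5).

For λ = 3: rank(A - 3I) = 1, rank((A - 3I)^2) = 0. The eigenspace has dimension 5 - 1 = 4, so there are 4 Jordan blocks; the rank sequence gives block sizes [2, 1, 1, 1].

Assembling the blocks gives the Jordan form J above.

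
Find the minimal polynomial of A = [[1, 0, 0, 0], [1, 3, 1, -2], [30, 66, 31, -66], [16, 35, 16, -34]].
m_A(x) = (x - 1)^2(x + 2)

The characteristic polynomial factors as (x - 1)^3(x + 2). The minimal polynomial is ∏(x - λ)^{k_λ} where k_λ is the size of the largest Jordan block at λ.

For λ = -2: rank(A + 2I) = 3, and the largest Jordan block has size 1 (the smallest k with rank((A + 2I)^k) = rank((A + 2I)^(k+1))).
For λ = 1: rank(A - I) = 2, and the largest Jordan block has size 2 (the smallest k with rank((A - I)^k) = rank((A - I)^(k+1))).

So m_A(x) = (x - 1)^2(x + 2).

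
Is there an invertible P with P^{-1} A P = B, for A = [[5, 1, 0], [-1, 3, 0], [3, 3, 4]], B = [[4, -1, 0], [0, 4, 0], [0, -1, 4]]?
Yes.

Two matrices over a field are similar if and only if they have the same invariant factors.

Both A and B have characteristic polynomial (x - 4)^3 and minimal polynomial (x - 4)^2. Computing further, both have invariant factors x - 4, (x - 4)^2. Hence A and B are similar.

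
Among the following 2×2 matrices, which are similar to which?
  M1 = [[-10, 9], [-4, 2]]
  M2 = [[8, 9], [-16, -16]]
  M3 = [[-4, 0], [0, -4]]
2 classes: {M1, M2}, {M3}

Characteristic polynomials: χ_{M1} = (x + 4)^2, χ_{M2} = (x + 4)^2, χ_{M3} = (x + 4)^2.

{M1, M2}: invariant factors (x + 4)^2.

{M3}: invariant factors x + 4, x + 4.

Matrices are similar if and only if their invariant-factor lists agree; the partition into similarity classes is {M1, M2}, {M3}.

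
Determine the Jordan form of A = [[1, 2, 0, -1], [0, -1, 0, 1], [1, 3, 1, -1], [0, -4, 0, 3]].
J = [[1, 1, 0, 0], [0, 1, 0, 0], [0, 0, 1, 1], [0, 0, 0, 1]]

The characteristic polynomial is det(xI - A) = (x - 1)^4, so the eigenvalues are 1 (algebraic multiplicity 4).

For λ = 1: rank(A - I) = 2, rank((A - I)^2) = 0. The eigenspace has dimension 4 - 2 = 2, so there are 2 Jordan blocks; the rank sequence gives block sizes [2, 2].

Assembling the blocks gives the Jordan form J above.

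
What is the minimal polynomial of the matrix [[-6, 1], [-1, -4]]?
The characteristic polynomial factors as (x + 5)^2. The minimal polynomial is ∏(x - λ)^{k_λ} where k_λ is the size of the largest Jordan block at λ.

For λ = -5: rank(A + 5I) = 1, and the largest Jordan block has size 2 (the smallest k with rank((A + 5I)^k) = rank((A + 5I)^(k+1))).

So m_A(x) = (x + 5)^2.

m_A(x) = (x + 5)^2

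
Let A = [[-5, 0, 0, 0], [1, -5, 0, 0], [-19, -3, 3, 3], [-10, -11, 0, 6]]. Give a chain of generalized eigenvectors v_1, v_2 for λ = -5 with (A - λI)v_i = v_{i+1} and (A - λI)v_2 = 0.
v_1 = [[1, -2, 2, -1]]^T, v_2 = [[0, 1, 0, 1]]^T

We seek v_1 ∈ ker((A + 5I)^2) \ ker(A + 5I), then set v_{i+1} = (A + 5I) v_i.

One such chain is v_1 = [[1, -2, 2, -1]]^T, v_2 = [[0, 1, 0, 1]]^T. Check: (A + 5I) v_2 = [[0, 0, 0, 0]]^T = 0.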